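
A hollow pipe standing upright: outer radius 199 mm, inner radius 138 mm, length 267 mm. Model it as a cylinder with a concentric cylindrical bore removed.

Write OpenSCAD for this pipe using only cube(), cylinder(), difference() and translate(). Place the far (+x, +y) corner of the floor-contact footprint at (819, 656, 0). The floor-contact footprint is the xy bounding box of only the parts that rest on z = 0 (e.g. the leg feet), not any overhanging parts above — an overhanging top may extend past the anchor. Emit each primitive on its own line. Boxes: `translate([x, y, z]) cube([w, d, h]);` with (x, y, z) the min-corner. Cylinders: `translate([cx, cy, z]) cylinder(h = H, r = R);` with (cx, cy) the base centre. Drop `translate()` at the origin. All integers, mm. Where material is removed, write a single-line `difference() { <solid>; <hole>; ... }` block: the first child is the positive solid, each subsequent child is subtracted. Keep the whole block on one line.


difference() { translate([620, 457, 0]) cylinder(h = 267, r = 199); translate([620, 457, 0]) cylinder(h = 267, r = 138); }


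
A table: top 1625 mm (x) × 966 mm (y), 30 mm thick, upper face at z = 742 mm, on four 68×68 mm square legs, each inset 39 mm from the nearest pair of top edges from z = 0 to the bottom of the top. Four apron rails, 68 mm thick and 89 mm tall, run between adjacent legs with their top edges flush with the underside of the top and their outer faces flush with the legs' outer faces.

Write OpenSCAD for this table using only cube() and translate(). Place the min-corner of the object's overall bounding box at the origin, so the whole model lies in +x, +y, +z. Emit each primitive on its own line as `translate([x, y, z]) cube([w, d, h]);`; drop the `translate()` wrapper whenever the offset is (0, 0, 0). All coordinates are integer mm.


// leg_h = 742 - 30 = 712
// apron z = 712 - 89 = 623
translate([0, 0, 712]) cube([1625, 966, 30]);
translate([39, 39, 0]) cube([68, 68, 712]);
translate([1518, 39, 0]) cube([68, 68, 712]);
translate([39, 859, 0]) cube([68, 68, 712]);
translate([1518, 859, 0]) cube([68, 68, 712]);
translate([107, 39, 623]) cube([1411, 68, 89]);
translate([107, 859, 623]) cube([1411, 68, 89]);
translate([39, 107, 623]) cube([68, 752, 89]);
translate([1518, 107, 623]) cube([68, 752, 89]);


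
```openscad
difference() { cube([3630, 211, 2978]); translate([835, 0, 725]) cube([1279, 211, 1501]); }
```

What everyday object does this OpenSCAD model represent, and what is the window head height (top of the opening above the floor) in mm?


A wall with a window opening. The window head height is 2226 mm.

A wall with a rectangular opening subtracted — a window. Sill at z = 725, opening 1501 mm tall, so the head is at 725 + 1501 = 2226 mm.


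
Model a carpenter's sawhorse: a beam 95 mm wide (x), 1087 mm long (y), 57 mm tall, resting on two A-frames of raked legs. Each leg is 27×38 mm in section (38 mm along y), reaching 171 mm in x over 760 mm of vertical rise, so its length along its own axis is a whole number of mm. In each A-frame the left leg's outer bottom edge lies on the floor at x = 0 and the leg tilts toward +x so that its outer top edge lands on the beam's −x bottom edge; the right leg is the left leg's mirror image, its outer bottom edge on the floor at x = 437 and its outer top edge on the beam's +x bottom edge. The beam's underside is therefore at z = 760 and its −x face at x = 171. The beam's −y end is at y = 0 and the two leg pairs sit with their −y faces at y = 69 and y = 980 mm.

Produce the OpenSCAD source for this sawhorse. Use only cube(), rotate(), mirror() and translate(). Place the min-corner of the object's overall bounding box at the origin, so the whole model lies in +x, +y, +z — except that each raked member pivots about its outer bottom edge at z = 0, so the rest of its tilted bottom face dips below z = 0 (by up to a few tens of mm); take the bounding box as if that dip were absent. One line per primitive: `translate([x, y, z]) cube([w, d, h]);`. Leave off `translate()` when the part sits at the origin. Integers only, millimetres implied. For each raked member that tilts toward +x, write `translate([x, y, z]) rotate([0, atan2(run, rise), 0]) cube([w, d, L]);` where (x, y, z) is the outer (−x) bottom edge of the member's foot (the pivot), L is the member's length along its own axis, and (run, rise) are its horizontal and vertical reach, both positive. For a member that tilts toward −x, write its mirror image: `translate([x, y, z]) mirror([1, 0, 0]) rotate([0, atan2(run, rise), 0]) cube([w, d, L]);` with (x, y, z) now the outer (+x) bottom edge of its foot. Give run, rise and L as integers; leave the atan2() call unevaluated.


translate([171, 0, 760]) cube([95, 1087, 57]);
translate([0, 69, 0]) rotate([0, atan2(171, 760), 0]) cube([27, 38, 779]);
translate([437, 69, 0]) mirror([1, 0, 0]) rotate([0, atan2(171, 760), 0]) cube([27, 38, 779]);
translate([0, 980, 0]) rotate([0, atan2(171, 760), 0]) cube([27, 38, 779]);
translate([437, 980, 0]) mirror([1, 0, 0]) rotate([0, atan2(171, 760), 0]) cube([27, 38, 779]);


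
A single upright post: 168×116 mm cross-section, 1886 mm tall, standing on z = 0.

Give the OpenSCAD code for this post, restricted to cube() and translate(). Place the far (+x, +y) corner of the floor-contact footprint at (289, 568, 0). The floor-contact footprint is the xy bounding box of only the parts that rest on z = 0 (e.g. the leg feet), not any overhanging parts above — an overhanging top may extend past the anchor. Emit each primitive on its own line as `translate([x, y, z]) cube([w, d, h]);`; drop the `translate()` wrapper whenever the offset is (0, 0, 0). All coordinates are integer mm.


translate([121, 452, 0]) cube([168, 116, 1886]);


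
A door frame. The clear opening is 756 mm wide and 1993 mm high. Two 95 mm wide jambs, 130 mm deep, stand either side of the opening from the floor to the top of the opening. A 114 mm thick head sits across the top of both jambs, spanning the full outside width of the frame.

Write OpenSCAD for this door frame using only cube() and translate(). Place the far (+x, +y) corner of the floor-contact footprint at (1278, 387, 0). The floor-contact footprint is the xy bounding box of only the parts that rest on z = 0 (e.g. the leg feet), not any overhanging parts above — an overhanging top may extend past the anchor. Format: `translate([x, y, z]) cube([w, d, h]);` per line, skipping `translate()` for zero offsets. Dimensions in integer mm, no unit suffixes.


translate([332, 257, 0]) cube([95, 130, 1993]);
translate([1183, 257, 0]) cube([95, 130, 1993]);
translate([332, 257, 1993]) cube([946, 130, 114]);


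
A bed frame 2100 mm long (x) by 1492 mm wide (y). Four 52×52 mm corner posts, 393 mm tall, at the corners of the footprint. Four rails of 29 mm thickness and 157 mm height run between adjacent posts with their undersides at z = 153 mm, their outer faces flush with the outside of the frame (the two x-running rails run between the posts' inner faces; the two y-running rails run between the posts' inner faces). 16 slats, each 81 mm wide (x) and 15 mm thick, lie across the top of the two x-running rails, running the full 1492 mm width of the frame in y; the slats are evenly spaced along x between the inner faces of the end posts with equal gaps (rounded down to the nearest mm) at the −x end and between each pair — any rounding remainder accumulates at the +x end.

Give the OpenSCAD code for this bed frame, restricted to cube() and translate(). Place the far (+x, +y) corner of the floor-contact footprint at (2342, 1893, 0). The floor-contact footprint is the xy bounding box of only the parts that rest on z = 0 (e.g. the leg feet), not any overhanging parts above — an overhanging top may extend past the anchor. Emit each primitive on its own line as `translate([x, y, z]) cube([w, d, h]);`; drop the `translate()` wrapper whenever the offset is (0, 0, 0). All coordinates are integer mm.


translate([242, 401, 0]) cube([52, 52, 393]);
translate([242, 1841, 0]) cube([52, 52, 393]);
translate([2290, 401, 0]) cube([52, 52, 393]);
translate([2290, 1841, 0]) cube([52, 52, 393]);
translate([294, 401, 153]) cube([1996, 29, 157]);
translate([294, 1864, 153]) cube([1996, 29, 157]);
translate([242, 453, 153]) cube([29, 1388, 157]);
translate([2313, 453, 153]) cube([29, 1388, 157]);
translate([335, 401, 310]) cube([81, 1492, 15]);
translate([457, 401, 310]) cube([81, 1492, 15]);
translate([579, 401, 310]) cube([81, 1492, 15]);
translate([701, 401, 310]) cube([81, 1492, 15]);
translate([823, 401, 310]) cube([81, 1492, 15]);
translate([945, 401, 310]) cube([81, 1492, 15]);
translate([1067, 401, 310]) cube([81, 1492, 15]);
translate([1189, 401, 310]) cube([81, 1492, 15]);
translate([1311, 401, 310]) cube([81, 1492, 15]);
translate([1433, 401, 310]) cube([81, 1492, 15]);
translate([1555, 401, 310]) cube([81, 1492, 15]);
translate([1677, 401, 310]) cube([81, 1492, 15]);
translate([1799, 401, 310]) cube([81, 1492, 15]);
translate([1921, 401, 310]) cube([81, 1492, 15]);
translate([2043, 401, 310]) cube([81, 1492, 15]);
translate([2165, 401, 310]) cube([81, 1492, 15]);


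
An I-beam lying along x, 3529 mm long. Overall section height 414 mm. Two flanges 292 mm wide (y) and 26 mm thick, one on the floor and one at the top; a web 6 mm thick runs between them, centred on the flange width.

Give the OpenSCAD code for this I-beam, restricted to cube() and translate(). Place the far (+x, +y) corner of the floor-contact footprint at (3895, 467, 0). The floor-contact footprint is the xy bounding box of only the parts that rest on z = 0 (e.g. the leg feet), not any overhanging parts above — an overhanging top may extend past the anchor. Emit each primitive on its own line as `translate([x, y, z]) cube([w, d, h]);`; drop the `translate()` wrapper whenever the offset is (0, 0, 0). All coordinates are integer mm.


translate([366, 175, 0]) cube([3529, 292, 26]);
translate([366, 318, 26]) cube([3529, 6, 362]);
translate([366, 175, 388]) cube([3529, 292, 26]);


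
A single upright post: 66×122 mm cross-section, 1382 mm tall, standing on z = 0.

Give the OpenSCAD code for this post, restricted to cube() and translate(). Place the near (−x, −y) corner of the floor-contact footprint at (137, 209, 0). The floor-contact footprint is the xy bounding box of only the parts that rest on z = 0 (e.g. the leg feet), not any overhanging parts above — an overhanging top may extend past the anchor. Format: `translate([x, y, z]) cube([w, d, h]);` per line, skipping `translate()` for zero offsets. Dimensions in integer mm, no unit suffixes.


translate([137, 209, 0]) cube([66, 122, 1382]);


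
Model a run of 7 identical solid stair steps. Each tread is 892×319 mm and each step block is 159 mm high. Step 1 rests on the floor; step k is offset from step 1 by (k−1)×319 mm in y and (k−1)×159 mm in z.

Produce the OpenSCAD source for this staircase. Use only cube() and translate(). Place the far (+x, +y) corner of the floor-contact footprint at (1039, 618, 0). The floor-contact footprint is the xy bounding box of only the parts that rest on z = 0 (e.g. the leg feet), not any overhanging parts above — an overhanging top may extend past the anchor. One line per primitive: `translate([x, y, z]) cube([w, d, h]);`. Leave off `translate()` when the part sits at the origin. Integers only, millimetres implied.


translate([147, 299, 0]) cube([892, 319, 159]);
translate([147, 618, 159]) cube([892, 319, 159]);
translate([147, 937, 318]) cube([892, 319, 159]);
translate([147, 1256, 477]) cube([892, 319, 159]);
translate([147, 1575, 636]) cube([892, 319, 159]);
translate([147, 1894, 795]) cube([892, 319, 159]);
translate([147, 2213, 954]) cube([892, 319, 159]);


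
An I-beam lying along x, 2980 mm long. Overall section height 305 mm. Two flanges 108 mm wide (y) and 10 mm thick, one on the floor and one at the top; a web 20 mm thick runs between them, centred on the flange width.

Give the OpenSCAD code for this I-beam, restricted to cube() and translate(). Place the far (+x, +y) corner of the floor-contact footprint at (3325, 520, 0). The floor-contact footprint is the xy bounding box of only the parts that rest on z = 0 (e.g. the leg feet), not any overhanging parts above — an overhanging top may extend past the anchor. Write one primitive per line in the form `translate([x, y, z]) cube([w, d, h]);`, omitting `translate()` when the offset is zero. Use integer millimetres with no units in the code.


translate([345, 412, 0]) cube([2980, 108, 10]);
translate([345, 456, 10]) cube([2980, 20, 285]);
translate([345, 412, 295]) cube([2980, 108, 10]);


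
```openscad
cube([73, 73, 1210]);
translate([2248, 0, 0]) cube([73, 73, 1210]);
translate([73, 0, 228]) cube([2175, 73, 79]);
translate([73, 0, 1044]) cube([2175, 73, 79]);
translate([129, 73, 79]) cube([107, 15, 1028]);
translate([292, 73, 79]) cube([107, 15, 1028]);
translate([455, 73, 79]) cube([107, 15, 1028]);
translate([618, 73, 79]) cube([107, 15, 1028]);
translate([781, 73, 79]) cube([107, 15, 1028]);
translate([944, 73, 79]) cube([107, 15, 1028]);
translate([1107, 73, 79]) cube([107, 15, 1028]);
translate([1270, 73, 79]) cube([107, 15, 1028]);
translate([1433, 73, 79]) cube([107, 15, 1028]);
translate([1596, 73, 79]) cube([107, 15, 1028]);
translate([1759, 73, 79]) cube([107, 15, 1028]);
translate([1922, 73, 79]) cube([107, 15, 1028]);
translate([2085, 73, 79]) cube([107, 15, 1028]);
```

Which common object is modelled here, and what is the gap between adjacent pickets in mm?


A fence section. The picket gap is 56 mm.

Two posts, two rails, 13 pickets — a fence section. Span 2175 mm holds 13 pickets of 107 mm with 14 equal gaps: ⌊(2175 − 13·107) / 14⌋ = 56 mm.


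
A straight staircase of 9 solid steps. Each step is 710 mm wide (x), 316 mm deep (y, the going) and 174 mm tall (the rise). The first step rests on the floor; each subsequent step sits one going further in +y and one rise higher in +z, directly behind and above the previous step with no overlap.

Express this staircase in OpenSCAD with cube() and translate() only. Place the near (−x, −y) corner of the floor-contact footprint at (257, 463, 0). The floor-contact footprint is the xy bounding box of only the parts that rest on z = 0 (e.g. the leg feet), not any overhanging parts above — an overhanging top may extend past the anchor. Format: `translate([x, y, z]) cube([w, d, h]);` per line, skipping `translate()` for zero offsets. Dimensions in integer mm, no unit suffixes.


translate([257, 463, 0]) cube([710, 316, 174]);
translate([257, 779, 174]) cube([710, 316, 174]);
translate([257, 1095, 348]) cube([710, 316, 174]);
translate([257, 1411, 522]) cube([710, 316, 174]);
translate([257, 1727, 696]) cube([710, 316, 174]);
translate([257, 2043, 870]) cube([710, 316, 174]);
translate([257, 2359, 1044]) cube([710, 316, 174]);
translate([257, 2675, 1218]) cube([710, 316, 174]);
translate([257, 2991, 1392]) cube([710, 316, 174]);


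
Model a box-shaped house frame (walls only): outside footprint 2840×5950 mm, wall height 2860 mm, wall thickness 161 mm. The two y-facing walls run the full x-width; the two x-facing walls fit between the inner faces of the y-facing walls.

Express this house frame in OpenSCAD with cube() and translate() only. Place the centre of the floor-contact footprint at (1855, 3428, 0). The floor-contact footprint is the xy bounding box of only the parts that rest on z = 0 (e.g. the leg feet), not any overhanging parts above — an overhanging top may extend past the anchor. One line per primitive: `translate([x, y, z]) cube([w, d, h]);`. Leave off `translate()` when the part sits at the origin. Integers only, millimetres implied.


translate([435, 453, 0]) cube([2840, 161, 2860]);
translate([435, 6242, 0]) cube([2840, 161, 2860]);
translate([435, 614, 0]) cube([161, 5628, 2860]);
translate([3114, 614, 0]) cube([161, 5628, 2860]);


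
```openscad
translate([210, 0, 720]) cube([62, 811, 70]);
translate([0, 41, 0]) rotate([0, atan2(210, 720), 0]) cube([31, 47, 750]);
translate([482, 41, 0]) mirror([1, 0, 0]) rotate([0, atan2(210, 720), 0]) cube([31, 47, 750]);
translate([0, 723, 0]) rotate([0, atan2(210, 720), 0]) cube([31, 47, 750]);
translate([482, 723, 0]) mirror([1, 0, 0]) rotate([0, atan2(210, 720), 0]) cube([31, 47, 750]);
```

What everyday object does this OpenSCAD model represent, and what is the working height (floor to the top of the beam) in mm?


A sawhorse. The overall height is 790 mm.

A beam across two mirrored pairs of raked legs — a sawhorse. The beam's underside is at z = 720 (matching the legs' vertical rise in atan2(210, 720)) and the beam is 70 mm tall, so its top is at 720 + 70 = 790 mm. The raked legs top out at the beam's underside, so that is the highest point.


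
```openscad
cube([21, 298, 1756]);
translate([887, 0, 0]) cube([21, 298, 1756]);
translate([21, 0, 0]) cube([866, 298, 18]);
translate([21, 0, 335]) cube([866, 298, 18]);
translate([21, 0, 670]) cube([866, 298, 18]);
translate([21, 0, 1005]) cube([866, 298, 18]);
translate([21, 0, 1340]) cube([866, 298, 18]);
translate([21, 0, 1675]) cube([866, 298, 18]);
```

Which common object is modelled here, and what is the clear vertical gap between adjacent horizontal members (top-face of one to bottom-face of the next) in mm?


A bookshelf. The clear shelf gap is 317 mm.

Two tall side panels with 6 horizontal boards between them — a bookshelf. The first two shelf undersides are at z = 0 and z = 335; with shelf thickness 18, the clear gap is 335 − 0 − 18 = 317 mm.


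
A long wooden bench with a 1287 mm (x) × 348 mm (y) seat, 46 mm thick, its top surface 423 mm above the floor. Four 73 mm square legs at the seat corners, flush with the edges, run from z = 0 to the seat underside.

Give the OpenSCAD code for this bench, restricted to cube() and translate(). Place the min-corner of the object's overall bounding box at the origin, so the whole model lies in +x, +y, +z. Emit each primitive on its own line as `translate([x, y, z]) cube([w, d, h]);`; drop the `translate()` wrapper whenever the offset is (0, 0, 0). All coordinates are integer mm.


translate([0, 0, 377]) cube([1287, 348, 46]);
cube([73, 73, 377]);
translate([0, 275, 0]) cube([73, 73, 377]);
translate([1214, 0, 0]) cube([73, 73, 377]);
translate([1214, 275, 0]) cube([73, 73, 377]);


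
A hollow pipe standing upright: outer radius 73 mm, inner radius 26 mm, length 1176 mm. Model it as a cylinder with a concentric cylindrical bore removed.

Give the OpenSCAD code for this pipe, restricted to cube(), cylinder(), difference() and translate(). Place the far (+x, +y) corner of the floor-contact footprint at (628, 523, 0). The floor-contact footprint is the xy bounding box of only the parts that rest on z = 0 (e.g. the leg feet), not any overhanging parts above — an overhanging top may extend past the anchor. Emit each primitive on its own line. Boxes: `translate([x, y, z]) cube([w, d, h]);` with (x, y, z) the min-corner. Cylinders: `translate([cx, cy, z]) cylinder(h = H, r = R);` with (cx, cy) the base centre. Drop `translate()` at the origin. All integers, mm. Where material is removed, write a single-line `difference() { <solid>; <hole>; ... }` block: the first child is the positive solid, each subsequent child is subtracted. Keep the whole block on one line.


difference() { translate([555, 450, 0]) cylinder(h = 1176, r = 73); translate([555, 450, 0]) cylinder(h = 1176, r = 26); }


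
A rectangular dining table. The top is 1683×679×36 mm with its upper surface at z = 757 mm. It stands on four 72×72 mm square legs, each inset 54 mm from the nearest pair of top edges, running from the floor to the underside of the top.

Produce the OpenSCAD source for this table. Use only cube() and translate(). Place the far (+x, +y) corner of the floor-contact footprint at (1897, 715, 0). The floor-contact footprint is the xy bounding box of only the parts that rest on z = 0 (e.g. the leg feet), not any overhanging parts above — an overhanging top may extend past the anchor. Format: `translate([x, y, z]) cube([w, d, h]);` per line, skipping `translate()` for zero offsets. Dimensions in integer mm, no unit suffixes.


translate([268, 90, 721]) cube([1683, 679, 36]);
translate([322, 144, 0]) cube([72, 72, 721]);
translate([1825, 144, 0]) cube([72, 72, 721]);
translate([322, 643, 0]) cube([72, 72, 721]);
translate([1825, 643, 0]) cube([72, 72, 721]);


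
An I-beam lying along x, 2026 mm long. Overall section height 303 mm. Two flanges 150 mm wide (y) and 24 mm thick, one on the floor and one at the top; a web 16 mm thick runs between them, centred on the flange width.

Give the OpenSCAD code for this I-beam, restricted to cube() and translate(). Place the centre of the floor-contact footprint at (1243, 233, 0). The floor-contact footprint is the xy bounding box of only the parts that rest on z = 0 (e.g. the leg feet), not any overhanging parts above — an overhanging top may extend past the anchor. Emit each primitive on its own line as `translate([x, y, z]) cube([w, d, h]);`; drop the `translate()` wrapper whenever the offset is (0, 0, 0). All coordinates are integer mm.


translate([230, 158, 0]) cube([2026, 150, 24]);
translate([230, 225, 24]) cube([2026, 16, 255]);
translate([230, 158, 279]) cube([2026, 150, 24]);


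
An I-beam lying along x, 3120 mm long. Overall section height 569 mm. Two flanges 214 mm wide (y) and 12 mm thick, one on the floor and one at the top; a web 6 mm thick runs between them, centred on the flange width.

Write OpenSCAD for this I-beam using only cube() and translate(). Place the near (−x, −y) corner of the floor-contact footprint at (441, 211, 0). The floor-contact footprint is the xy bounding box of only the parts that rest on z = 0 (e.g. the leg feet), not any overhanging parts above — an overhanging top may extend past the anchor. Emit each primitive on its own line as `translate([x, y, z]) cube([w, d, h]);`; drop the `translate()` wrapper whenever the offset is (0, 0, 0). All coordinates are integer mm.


translate([441, 211, 0]) cube([3120, 214, 12]);
translate([441, 315, 12]) cube([3120, 6, 545]);
translate([441, 211, 557]) cube([3120, 214, 12]);


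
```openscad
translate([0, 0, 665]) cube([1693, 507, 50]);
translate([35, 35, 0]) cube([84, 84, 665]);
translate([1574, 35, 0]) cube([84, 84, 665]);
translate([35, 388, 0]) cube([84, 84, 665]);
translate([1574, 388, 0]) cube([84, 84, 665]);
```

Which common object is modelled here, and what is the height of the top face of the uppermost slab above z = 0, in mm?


A table. The table height is 715 mm.

A 1693×507×50 slab sits at z = 665 on four 84 mm square posts — a table. The top surface is at 665 + 50 = 715 mm.


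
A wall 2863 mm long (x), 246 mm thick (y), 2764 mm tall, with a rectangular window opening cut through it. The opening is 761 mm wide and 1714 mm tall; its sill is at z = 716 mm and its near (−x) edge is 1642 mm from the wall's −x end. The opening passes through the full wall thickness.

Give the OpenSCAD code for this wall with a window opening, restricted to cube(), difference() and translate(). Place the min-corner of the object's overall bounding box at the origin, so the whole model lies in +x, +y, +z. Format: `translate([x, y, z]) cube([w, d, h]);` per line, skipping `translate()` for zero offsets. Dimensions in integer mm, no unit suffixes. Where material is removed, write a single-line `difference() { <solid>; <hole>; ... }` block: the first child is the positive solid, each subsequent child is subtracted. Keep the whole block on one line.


difference() { cube([2863, 246, 2764]); translate([1642, 0, 716]) cube([761, 246, 1714]); }


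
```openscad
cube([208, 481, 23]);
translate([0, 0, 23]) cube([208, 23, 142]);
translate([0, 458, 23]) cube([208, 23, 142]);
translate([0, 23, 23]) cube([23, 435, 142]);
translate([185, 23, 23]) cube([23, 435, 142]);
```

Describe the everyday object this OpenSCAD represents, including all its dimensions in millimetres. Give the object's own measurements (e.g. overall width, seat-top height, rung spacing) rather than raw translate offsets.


An open-topped rectangular box: outside dimensions 208×481×165 mm, with a uniform wall and base thickness of 23 mm. The base is a full 208×481 slab on the floor; four walls sit on top of the base. The front and back walls (the −y and +y sides) span the full width; the two side walls fit between them.


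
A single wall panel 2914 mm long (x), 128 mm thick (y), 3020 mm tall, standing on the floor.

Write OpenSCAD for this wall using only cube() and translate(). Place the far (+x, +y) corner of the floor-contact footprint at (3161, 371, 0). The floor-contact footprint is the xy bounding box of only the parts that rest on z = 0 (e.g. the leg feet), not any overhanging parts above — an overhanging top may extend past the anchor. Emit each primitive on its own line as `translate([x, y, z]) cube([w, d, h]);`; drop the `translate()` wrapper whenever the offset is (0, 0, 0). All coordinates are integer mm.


translate([247, 243, 0]) cube([2914, 128, 3020]);


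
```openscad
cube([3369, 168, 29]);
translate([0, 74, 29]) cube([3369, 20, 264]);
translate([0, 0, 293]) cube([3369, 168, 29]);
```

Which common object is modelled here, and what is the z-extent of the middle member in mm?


An I-beam. The web height is 264 mm.

Two wide flanges with a thin centred web — an I-beam. Overall 322 mm minus two 29 mm flanges gives a web of 322 − 2·29 = 264 mm.


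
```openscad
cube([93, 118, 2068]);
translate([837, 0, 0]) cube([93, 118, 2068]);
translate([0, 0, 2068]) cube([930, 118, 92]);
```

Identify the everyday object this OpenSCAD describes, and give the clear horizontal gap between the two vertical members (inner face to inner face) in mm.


A door frame. The clear opening width is 744 mm.

Two 2068 mm tall posts with a header on top — a door frame. The left jamb is 93 mm wide at x = 0; the right jamb starts at x = 837. The clear opening is 837 − 93 = 744 mm.


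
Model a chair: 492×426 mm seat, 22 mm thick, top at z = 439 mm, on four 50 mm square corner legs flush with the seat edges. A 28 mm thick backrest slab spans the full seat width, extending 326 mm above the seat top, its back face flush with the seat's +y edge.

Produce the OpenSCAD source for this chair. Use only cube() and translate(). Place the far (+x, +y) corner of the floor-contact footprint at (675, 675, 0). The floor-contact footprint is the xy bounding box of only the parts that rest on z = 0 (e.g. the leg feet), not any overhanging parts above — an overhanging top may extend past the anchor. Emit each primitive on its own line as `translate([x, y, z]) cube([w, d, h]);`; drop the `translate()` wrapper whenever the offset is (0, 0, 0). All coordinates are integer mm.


translate([183, 249, 417]) cube([492, 426, 22]);
translate([183, 249, 0]) cube([50, 50, 417]);
translate([625, 249, 0]) cube([50, 50, 417]);
translate([183, 625, 0]) cube([50, 50, 417]);
translate([625, 625, 0]) cube([50, 50, 417]);
translate([183, 647, 439]) cube([492, 28, 326]);


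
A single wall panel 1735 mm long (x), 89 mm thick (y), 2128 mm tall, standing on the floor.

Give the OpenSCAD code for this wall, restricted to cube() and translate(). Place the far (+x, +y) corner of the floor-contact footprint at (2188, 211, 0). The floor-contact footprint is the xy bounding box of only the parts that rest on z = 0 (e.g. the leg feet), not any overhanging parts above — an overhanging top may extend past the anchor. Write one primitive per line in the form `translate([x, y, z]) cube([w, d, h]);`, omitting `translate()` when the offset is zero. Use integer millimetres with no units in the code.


translate([453, 122, 0]) cube([1735, 89, 2128]);


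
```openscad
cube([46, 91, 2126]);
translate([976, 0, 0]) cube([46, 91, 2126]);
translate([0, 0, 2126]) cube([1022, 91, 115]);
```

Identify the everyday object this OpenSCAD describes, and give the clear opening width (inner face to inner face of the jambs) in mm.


A door frame. The clear opening width is 930 mm.

Two 2126 mm tall posts with a header on top — a door frame. The left jamb is 46 mm wide at x = 0; the right jamb starts at x = 976. The clear opening is 976 − 46 = 930 mm.


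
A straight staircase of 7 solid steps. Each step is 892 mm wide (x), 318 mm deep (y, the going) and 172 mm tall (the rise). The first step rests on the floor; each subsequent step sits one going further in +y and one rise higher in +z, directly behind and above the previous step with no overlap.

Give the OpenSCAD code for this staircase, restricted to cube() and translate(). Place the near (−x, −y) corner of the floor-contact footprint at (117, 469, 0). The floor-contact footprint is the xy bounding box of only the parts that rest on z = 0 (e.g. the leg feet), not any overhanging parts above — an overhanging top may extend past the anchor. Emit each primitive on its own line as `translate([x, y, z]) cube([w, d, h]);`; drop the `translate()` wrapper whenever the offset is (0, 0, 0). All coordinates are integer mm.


translate([117, 469, 0]) cube([892, 318, 172]);
translate([117, 787, 172]) cube([892, 318, 172]);
translate([117, 1105, 344]) cube([892, 318, 172]);
translate([117, 1423, 516]) cube([892, 318, 172]);
translate([117, 1741, 688]) cube([892, 318, 172]);
translate([117, 2059, 860]) cube([892, 318, 172]);
translate([117, 2377, 1032]) cube([892, 318, 172]);


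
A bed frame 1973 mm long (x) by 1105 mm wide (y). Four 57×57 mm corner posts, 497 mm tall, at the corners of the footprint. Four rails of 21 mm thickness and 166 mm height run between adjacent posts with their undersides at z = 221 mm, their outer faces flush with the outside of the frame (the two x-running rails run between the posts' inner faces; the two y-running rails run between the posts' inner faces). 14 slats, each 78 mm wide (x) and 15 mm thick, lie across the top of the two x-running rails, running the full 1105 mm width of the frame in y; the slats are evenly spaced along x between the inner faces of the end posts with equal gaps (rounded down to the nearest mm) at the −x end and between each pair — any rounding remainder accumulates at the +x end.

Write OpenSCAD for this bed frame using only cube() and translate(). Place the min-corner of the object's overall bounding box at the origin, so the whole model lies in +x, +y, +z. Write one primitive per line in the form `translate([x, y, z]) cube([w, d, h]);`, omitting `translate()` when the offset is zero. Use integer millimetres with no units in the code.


cube([57, 57, 497]);
translate([0, 1048, 0]) cube([57, 57, 497]);
translate([1916, 0, 0]) cube([57, 57, 497]);
translate([1916, 1048, 0]) cube([57, 57, 497]);
translate([57, 0, 221]) cube([1859, 21, 166]);
translate([57, 1084, 221]) cube([1859, 21, 166]);
translate([0, 57, 221]) cube([21, 991, 166]);
translate([1952, 57, 221]) cube([21, 991, 166]);
translate([108, 0, 387]) cube([78, 1105, 15]);
translate([237, 0, 387]) cube([78, 1105, 15]);
translate([366, 0, 387]) cube([78, 1105, 15]);
translate([495, 0, 387]) cube([78, 1105, 15]);
translate([624, 0, 387]) cube([78, 1105, 15]);
translate([753, 0, 387]) cube([78, 1105, 15]);
translate([882, 0, 387]) cube([78, 1105, 15]);
translate([1011, 0, 387]) cube([78, 1105, 15]);
translate([1140, 0, 387]) cube([78, 1105, 15]);
translate([1269, 0, 387]) cube([78, 1105, 15]);
translate([1398, 0, 387]) cube([78, 1105, 15]);
translate([1527, 0, 387]) cube([78, 1105, 15]);
translate([1656, 0, 387]) cube([78, 1105, 15]);
translate([1785, 0, 387]) cube([78, 1105, 15]);


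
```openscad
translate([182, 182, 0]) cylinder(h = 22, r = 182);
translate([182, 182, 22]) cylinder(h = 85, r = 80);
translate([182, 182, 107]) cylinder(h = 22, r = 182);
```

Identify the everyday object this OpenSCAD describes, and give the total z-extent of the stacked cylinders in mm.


A spool. The overall height is 129 mm.

Three coaxial cylinders, large–small–large — a spool. Two 22 mm flanges and a 85 mm core give 22 + 85 + 22 = 129 mm.


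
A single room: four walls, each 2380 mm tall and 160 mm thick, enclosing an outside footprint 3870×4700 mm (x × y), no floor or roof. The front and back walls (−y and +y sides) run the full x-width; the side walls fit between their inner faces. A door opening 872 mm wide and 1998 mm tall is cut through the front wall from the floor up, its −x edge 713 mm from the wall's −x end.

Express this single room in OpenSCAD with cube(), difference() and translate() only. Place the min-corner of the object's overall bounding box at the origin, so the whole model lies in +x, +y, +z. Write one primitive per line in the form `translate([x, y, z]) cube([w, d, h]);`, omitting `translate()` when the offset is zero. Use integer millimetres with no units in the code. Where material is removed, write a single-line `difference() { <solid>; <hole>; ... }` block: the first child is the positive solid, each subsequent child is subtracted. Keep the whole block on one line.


difference() { cube([3870, 160, 2380]); translate([713, 0, 0]) cube([872, 160, 1998]); }
translate([0, 4540, 0]) cube([3870, 160, 2380]);
translate([0, 160, 0]) cube([160, 4380, 2380]);
translate([3710, 160, 0]) cube([160, 4380, 2380]);


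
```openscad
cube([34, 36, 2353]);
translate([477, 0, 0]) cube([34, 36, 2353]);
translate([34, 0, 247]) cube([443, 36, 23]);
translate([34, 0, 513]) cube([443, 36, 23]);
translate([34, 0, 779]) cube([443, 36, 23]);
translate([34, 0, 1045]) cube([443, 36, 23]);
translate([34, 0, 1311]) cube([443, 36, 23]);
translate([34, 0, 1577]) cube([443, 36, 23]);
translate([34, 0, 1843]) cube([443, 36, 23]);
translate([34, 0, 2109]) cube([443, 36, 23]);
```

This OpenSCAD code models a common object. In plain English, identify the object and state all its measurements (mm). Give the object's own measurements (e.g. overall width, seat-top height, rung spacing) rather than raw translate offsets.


A straight ladder. Two 34×36 mm vertical rails, 2353 mm tall, stand 511 mm apart (outside-to-outside) with their front faces coplanar on the −y side. 8 rungs, each 36 mm deep and 23 mm tall, span between the inner faces of the rails, front faces flush with the rails. The lowest rung's underside is at z = 247 mm and rungs are spaced 266 mm apart (underside to underside).


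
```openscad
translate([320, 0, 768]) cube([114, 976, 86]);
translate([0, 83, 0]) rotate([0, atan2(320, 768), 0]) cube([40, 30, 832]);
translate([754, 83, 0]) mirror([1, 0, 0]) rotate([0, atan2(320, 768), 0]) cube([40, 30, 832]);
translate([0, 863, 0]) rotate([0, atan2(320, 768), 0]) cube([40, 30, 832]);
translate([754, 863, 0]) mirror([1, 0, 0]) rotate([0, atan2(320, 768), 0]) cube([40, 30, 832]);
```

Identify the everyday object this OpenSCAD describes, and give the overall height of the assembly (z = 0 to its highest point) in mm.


A sawhorse. The overall height is 854 mm.

A beam across two mirrored pairs of raked legs — a sawhorse. The beam's underside is at z = 768 (matching the legs' vertical rise in atan2(320, 768)) and the beam is 86 mm tall, so its top is at 768 + 86 = 854 mm. The raked legs top out at the beam's underside, so that is the highest point.


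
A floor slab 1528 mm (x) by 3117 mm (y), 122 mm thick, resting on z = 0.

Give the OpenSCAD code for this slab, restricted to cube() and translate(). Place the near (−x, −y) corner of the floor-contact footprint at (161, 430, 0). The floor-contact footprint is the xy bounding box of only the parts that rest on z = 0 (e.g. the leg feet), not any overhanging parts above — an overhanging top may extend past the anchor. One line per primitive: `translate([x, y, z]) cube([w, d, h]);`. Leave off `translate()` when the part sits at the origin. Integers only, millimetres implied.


translate([161, 430, 0]) cube([1528, 3117, 122]);


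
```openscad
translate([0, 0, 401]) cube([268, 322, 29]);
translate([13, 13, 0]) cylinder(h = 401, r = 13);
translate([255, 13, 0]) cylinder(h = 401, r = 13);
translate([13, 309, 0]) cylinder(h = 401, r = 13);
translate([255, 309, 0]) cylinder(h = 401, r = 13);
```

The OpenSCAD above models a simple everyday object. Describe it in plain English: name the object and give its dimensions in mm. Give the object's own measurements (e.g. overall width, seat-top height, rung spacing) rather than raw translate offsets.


A four-legged stool. The seat is a 268×322×29 mm slab whose top surface is at z = 430 mm; four round legs, each 26 mm in diameter, run from the floor (z = 0) to the underside of the seat, each leg's axis is inset half a diameter from the nearest pair of seat edges (so the leg's bounding box is flush with the corner).


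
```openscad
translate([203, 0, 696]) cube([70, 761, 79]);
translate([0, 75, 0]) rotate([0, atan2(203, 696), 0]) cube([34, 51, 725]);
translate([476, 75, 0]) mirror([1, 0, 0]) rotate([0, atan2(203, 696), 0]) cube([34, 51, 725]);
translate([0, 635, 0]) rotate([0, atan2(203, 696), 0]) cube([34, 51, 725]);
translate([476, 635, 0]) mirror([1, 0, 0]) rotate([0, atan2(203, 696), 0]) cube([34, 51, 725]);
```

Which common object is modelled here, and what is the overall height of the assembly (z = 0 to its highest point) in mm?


A sawhorse. The overall height is 775 mm.

A beam across two mirrored pairs of raked legs — a sawhorse. The beam's underside is at z = 696 (matching the legs' vertical rise in atan2(203, 696)) and the beam is 79 mm tall, so its top is at 696 + 79 = 775 mm. The raked legs top out at the beam's underside, so that is the highest point.


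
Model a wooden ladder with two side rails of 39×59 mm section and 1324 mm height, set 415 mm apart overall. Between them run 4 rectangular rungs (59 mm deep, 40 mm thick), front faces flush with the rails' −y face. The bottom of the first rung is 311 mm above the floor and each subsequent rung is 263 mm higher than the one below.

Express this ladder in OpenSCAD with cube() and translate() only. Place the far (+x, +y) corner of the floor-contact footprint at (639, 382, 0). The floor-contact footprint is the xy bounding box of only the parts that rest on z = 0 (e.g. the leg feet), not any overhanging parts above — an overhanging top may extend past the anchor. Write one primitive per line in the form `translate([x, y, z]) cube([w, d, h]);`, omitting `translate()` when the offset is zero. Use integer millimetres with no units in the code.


translate([224, 323, 0]) cube([39, 59, 1324]);
translate([600, 323, 0]) cube([39, 59, 1324]);
translate([263, 323, 311]) cube([337, 59, 40]);
translate([263, 323, 574]) cube([337, 59, 40]);
translate([263, 323, 837]) cube([337, 59, 40]);
translate([263, 323, 1100]) cube([337, 59, 40]);


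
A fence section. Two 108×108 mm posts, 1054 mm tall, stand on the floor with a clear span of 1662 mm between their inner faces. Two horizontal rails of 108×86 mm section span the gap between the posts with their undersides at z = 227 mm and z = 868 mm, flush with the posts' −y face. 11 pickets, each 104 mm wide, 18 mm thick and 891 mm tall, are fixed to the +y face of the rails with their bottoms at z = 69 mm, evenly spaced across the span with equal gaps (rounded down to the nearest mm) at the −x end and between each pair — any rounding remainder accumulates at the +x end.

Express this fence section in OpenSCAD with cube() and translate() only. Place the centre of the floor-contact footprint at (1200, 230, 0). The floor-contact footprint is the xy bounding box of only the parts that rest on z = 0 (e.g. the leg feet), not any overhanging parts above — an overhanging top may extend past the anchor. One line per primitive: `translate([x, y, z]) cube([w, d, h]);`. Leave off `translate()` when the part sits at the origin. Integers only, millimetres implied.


translate([261, 176, 0]) cube([108, 108, 1054]);
translate([2031, 176, 0]) cube([108, 108, 1054]);
translate([369, 176, 227]) cube([1662, 108, 86]);
translate([369, 176, 868]) cube([1662, 108, 86]);
translate([412, 284, 69]) cube([104, 18, 891]);
translate([559, 284, 69]) cube([104, 18, 891]);
translate([706, 284, 69]) cube([104, 18, 891]);
translate([853, 284, 69]) cube([104, 18, 891]);
translate([1000, 284, 69]) cube([104, 18, 891]);
translate([1147, 284, 69]) cube([104, 18, 891]);
translate([1294, 284, 69]) cube([104, 18, 891]);
translate([1441, 284, 69]) cube([104, 18, 891]);
translate([1588, 284, 69]) cube([104, 18, 891]);
translate([1735, 284, 69]) cube([104, 18, 891]);
translate([1882, 284, 69]) cube([104, 18, 891]);
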